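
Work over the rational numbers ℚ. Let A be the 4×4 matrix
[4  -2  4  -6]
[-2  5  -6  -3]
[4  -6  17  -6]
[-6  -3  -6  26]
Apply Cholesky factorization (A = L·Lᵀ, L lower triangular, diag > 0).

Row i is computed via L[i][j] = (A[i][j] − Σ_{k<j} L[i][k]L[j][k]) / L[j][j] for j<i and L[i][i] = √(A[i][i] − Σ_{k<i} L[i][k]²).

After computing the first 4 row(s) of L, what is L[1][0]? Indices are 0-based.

Step 1: L[0][0] = √(4) = 2.
  L[1][0] = (-2) / L[0][0] = -1.
Step 2: L[1][1] = √(4) = 2.
  L[2][0] = (4) / L[0][0] = 2.
  L[2][1] = (-4) / L[1][1] = -2.
Step 3: L[2][2] = √(9) = 3.
  L[3][0] = (-6) / L[0][0] = -3.
  L[3][1] = (-6) / L[1][1] = -3.
  L[3][2] = (-6) / L[2][2] = -2.
Step 4: L[3][3] = √(4) = 2.

L[1][0] = -1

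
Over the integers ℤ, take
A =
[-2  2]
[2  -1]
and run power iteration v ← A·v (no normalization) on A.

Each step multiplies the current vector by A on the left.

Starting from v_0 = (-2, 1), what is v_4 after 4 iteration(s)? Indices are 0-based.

v_4 = (-278, 217)

v_0 = (-2, 1).
v_1 = A·v_0 = (6, -5).
v_2 = A·v_1 = (-22, 17).
v_3 = A·v_2 = (78, -61).
v_4 = A·v_3 = (-278, 217).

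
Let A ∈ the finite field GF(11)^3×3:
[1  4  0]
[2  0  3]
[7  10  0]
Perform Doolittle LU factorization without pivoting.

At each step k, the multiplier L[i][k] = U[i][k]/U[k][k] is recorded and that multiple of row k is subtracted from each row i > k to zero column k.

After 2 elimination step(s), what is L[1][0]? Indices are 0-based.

k=0: U[0][0]=1
  eliminate (1,0): mult=2, new row 1: (0, 3, 3); set L[1][0]=2
  eliminate (2,0): mult=7, new row 2: (0, 4, 0); set L[2][0]=7
k=1: U[1][1]=3
  eliminate (2,1): mult=5, new row 2: (0, 0, 7); set L[2][1]=5

L[1][0] = 2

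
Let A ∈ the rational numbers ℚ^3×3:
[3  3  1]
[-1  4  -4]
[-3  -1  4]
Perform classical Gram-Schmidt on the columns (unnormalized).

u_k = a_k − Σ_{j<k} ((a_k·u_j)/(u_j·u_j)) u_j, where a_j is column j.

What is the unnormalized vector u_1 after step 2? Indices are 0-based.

Step 1: u_0 = a_0 = (3, -1, -3).
Step 2: u_1 = a_1 − (8/19)·u_0 = (33/19, 84/19, 5/19).

u_1 = (33/19, 84/19, 5/19)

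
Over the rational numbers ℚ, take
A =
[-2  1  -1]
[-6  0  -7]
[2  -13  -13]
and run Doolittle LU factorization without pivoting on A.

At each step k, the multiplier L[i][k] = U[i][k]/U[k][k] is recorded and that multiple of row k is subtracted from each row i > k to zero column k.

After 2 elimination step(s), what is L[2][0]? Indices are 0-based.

L[2][0] = -1

Step 1: pivot at (0,0) is -2.
  row1 ← row1 − (3)·row0  ⇒  L[1][0]=3, U row1=(0, -3, -4)
  row2 ← row2 − (-1)·row0  ⇒  L[2][0]=-1, U row2=(0, -12, -14)
Step 2: pivot at (1,1) is -3.
  row2 ← row2 − (4)·row1  ⇒  L[2][1]=4, U row2=(0, 0, 2)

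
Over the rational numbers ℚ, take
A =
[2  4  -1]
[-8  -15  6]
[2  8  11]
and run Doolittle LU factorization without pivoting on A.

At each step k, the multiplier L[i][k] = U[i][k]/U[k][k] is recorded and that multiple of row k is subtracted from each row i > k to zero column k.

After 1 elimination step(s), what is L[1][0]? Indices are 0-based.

L[1][0] = -4

[col 0] pivot 2
  R1 -= -4*R0 → (0, 1, 2)  (L[1][0] := -4)
  R2 -= 1*R0 → (0, 4, 12)  (L[2][0] := 1)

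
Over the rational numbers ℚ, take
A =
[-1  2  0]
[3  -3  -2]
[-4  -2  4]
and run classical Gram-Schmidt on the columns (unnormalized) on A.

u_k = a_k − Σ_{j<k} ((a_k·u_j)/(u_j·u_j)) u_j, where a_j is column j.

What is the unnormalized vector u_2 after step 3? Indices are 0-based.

u_2 = (-144/433, -80/433, -24/433)

Step 1: u_0 = a_0 = (-1, 3, -4).
Step 2: u_1 = a_1 − (-3/26)·u_0 = (49/26, -69/26, -32/13).
Step 3: u_2 = a_2 − (-11/13)·u_0 − (-118/433)·u_1 = (-144/433, -80/433, -24/433).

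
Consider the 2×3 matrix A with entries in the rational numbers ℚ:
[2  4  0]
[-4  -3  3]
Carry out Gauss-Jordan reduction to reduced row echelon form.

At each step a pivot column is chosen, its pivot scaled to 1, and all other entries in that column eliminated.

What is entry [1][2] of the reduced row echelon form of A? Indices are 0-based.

[1] R0 /= 2  ⇒  (1, 2, 0)
     R1 -= -4·R0  ⇒  (0, 5, 3)
[2] R1 /= 5  ⇒  (0, 1, 3/5)
     R0 -= 2·R1  ⇒  (1, 0, -6/5)

M[1][2] = 3/5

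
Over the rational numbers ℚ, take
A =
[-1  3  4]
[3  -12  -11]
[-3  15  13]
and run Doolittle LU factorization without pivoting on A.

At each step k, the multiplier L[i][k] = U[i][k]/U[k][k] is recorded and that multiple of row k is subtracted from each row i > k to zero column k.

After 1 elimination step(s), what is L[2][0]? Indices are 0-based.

L[2][0] = 3

Step 1: pivot at (0,0) is -1.
  row1 ← row1 − (-3)·row0  ⇒  L[1][0]=-3, U row1=(0, -3, 1)
  row2 ← row2 − (3)·row0  ⇒  L[2][0]=3, U row2=(0, 6, 1)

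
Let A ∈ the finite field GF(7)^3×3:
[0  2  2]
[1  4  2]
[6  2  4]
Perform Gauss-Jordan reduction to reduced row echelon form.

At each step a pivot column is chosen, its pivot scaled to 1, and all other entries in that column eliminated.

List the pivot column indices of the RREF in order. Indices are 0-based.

pivot columns: 0, 1

pivot(0,0): swap R0↔R1
pivot(0,0)=1: scale R0 → (1, 4, 2)
  clear (2,0): R2 −= (6)R0 → (0, 6, 6)
pivot(1,1)=2: scale R1 → (0, 1, 1)
  clear (0,1): R0 −= (4)R1 → (1, 0, 5)
  clear (2,1): R2 −= (6)R1 → (0, 0, 0)
col 2: no nonzero at/below row 2; advance.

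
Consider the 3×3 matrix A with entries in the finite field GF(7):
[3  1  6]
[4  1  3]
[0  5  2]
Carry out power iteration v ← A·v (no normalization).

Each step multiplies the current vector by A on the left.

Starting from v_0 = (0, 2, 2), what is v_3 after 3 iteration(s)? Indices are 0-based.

v_0 = (0, 2, 2).
v_1 = A·v_0 = (0, 1, 0).
v_2 = A·v_1 = (1, 1, 5).
v_3 = A·v_2 = (6, 6, 1).

v_3 = (6, 6, 1)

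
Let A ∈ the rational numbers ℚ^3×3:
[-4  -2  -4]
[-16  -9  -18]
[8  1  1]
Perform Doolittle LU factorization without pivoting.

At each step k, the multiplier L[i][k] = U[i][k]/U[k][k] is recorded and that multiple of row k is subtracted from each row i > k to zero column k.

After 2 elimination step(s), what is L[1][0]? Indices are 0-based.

L[1][0] = 4

Step 1: pivot at (0,0) is -4.
  row1 ← row1 − (4)·row0  ⇒  L[1][0]=4, U row1=(0, -1, -2)
  row2 ← row2 − (-2)·row0  ⇒  L[2][0]=-2, U row2=(0, -3, -7)
Step 2: pivot at (1,1) is -1.
  row2 ← row2 − (3)·row1  ⇒  L[2][1]=3, U row2=(0, 0, -1)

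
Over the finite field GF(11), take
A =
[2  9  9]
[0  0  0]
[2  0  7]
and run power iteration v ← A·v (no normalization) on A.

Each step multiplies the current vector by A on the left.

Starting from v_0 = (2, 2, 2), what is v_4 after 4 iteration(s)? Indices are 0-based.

v_0 = (2, 2, 2).
v_1 = A·v_0 = (7, 0, 7).
v_2 = A·v_1 = (0, 0, 8).
v_3 = A·v_2 = (6, 0, 1).
v_4 = A·v_3 = (10, 0, 8).

v_4 = (10, 0, 8)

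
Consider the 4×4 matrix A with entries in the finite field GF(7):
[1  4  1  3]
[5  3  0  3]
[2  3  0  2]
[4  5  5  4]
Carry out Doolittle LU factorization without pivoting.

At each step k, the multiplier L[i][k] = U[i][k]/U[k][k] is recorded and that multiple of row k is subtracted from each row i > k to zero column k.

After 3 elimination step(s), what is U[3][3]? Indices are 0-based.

U[3][3] = 3

[col 0] pivot 1
  R1 -= 5*R0 → (0, 4, 2, 2)  (L[1][0] := 5)
  R2 -= 2*R0 → (0, 2, 5, 3)  (L[2][0] := 2)
  R3 -= 4*R0 → (0, 3, 1, 6)  (L[3][0] := 4)
[col 1] pivot 4
  R2 -= 4*R1 → (0, 0, 4, 2)  (L[2][1] := 4)
  R3 -= 6*R1 → (0, 0, 3, 1)  (L[3][1] := 6)
[col 2] pivot 4
  R3 -= 6*R2 → (0, 0, 0, 3)  (L[3][2] := 6)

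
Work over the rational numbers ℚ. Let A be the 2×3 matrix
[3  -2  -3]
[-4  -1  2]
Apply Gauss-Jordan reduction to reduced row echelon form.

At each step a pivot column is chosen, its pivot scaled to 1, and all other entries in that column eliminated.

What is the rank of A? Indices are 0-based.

pivot(0,0)=3: scale R0 → (1, -2/3, -1)
  clear (1,0): R1 −= (-4)R0 → (0, -11/3, -2)
pivot(1,1)=-11/3: scale R1 → (0, 1, 6/11)
  clear (0,1): R0 −= (-2/3)R1 → (1, 0, -7/11)

rank = 2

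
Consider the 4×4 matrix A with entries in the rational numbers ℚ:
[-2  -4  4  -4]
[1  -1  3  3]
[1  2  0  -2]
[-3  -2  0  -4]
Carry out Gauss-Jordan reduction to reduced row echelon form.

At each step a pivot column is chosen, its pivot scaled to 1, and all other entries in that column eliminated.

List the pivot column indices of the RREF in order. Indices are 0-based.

pivot columns: 0, 1, 2, 3

[1] R0 /= -2  ⇒  (1, 2, -2, 2)
     R1 -= 1·R0  ⇒  (0, -3, 5, 1)
     R2 -= 1·R0  ⇒  (0, 0, 2, -4)
     R3 -= -3·R0  ⇒  (0, 4, -6, 2)
[2] R1 /= -3  ⇒  (0, 1, -5/3, -1/3)
     R0 -= 2·R1  ⇒  (1, 0, 4/3, 8/3)
     R3 -= 4·R1  ⇒  (0, 0, 2/3, 10/3)
[3] R2 /= 2  ⇒  (0, 0, 1, -2)
     R0 -= 4/3·R2  ⇒  (1, 0, 0, 16/3)
     R1 -= -5/3·R2  ⇒  (0, 1, 0, -11/3)
     R3 -= 2/3·R2  ⇒  (0, 0, 0, 14/3)
[4] R3 /= 14/3  ⇒  (0, 0, 0, 1)
     R0 -= 16/3·R3  ⇒  (1, 0, 0, 0)
     R1 -= -11/3·R3  ⇒  (0, 1, 0, 0)
     R2 -= -2·R3  ⇒  (0, 0, 1, 0)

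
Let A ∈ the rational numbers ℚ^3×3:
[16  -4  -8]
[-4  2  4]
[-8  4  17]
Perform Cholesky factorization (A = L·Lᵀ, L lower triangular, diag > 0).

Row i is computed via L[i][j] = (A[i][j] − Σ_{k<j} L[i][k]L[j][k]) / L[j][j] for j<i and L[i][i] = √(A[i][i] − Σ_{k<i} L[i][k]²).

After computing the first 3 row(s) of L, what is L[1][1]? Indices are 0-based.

Step 1: L[0][0] = √(16) = 4.
  L[1][0] = (-4) / L[0][0] = -1.
Step 2: L[1][1] = √(1) = 1.
  L[2][0] = (-8) / L[0][0] = -2.
  L[2][1] = (2) / L[1][1] = 2.
Step 3: L[2][2] = √(9) = 3.

L[1][1] = 1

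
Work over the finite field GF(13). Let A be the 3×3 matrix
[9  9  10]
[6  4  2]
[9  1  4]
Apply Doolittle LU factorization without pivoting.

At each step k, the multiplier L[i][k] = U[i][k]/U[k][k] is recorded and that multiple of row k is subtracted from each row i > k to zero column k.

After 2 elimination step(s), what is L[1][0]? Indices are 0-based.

L[1][0] = 5

[col 0] pivot 9
  R1 -= 5*R0 → (0, 11, 4)  (L[1][0] := 5)
  R2 -= 1*R0 → (0, 5, 7)  (L[2][0] := 1)
[col 1] pivot 11
  R2 -= 4*R1 → (0, 0, 4)  (L[2][1] := 4)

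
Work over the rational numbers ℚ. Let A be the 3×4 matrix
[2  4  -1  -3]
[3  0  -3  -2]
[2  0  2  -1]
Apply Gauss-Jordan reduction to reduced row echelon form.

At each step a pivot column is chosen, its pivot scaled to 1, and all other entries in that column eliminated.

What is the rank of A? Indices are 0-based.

rank = 3

[1] R0 /= 2  ⇒  (1, 2, -1/2, -3/2)
     R1 -= 3·R0  ⇒  (0, -6, -3/2, 5/2)
     R2 -= 2·R0  ⇒  (0, -4, 3, 2)
[2] R1 /= -6  ⇒  (0, 1, 1/4, -5/12)
     R0 -= 2·R1  ⇒  (1, 0, -1, -2/3)
     R2 -= -4·R1  ⇒  (0, 0, 4, 1/3)
[3] R2 /= 4  ⇒  (0, 0, 1, 1/12)
     R0 -= -1·R2  ⇒  (1, 0, 0, -7/12)
     R1 -= 1/4·R2  ⇒  (0, 1, 0, -7/16)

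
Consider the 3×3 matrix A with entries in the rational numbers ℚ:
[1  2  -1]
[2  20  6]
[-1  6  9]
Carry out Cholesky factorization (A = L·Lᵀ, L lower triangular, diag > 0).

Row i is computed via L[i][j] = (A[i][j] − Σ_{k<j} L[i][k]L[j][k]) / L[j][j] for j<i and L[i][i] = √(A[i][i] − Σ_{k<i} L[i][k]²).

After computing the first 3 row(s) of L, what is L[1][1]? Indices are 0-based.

L[1][1] = 4

Step 1: L[0][0] = √(1) = 1.
  L[1][0] = (2) / L[0][0] = 2.
Step 2: L[1][1] = √(16) = 4.
  L[2][0] = (-1) / L[0][0] = -1.
  L[2][1] = (8) / L[1][1] = 2.
Step 3: L[2][2] = √(4) = 2.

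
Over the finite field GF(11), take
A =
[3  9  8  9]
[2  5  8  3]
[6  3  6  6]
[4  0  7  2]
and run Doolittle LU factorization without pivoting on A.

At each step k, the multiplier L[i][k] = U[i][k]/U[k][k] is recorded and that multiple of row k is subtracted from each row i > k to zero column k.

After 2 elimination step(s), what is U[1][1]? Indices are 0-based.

U[1][1] = 10

k=0: U[0][0]=3
  eliminate (1,0): mult=8, new row 1: (0, 10, 10, 8); set L[1][0]=8
  eliminate (2,0): mult=2, new row 2: (0, 7, 1, 10); set L[2][0]=2
  eliminate (3,0): mult=5, new row 3: (0, 10, 0, 1); set L[3][0]=5
k=1: U[1][1]=10
  eliminate (2,1): mult=4, new row 2: (0, 0, 5, 0); set L[2][1]=4
  eliminate (3,1): mult=1, new row 3: (0, 0, 1, 4); set L[3][1]=1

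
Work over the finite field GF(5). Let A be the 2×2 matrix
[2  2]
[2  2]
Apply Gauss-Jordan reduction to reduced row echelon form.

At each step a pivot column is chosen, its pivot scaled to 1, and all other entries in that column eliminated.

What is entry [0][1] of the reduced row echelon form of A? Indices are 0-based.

M[0][1] = 1

[1] R0 /= 2  ⇒  (1, 1)
     R1 -= 2·R0  ⇒  (0, 0)
column 1 empty below row 1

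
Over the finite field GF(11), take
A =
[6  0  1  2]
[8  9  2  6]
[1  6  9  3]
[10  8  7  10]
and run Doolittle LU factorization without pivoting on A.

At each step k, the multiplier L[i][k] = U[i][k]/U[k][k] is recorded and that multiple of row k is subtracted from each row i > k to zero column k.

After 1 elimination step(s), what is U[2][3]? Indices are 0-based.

U[2][3] = 10

Step 1: pivot at (0,0) is 6.
  row1 ← row1 − (5)·row0  ⇒  L[1][0]=5, U row1=(0, 9, 8, 7)
  row2 ← row2 − (2)·row0  ⇒  L[2][0]=2, U row2=(0, 6, 7, 10)
  row3 ← row3 − (9)·row0  ⇒  L[3][0]=9, U row3=(0, 8, 9, 3)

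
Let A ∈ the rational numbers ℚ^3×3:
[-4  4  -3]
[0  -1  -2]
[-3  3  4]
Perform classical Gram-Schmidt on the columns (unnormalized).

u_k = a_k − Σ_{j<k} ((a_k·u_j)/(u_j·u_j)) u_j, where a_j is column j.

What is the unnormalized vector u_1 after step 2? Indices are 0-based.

Step 1: u_0 = a_0 = (-4, 0, -3).
Step 2: u_1 = a_1 − (-1)·u_0 = (0, -1, 0).

u_1 = (0, -1, 0)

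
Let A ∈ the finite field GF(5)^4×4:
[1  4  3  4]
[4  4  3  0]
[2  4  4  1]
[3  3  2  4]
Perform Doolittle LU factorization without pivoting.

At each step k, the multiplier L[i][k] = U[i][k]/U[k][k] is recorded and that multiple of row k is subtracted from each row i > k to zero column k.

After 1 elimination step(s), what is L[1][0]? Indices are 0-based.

L[1][0] = 4

Step 1: pivot at (0,0) is 1.
  row1 ← row1 − (4)·row0  ⇒  L[1][0]=4, U row1=(0, 3, 1, 4)
  row2 ← row2 − (2)·row0  ⇒  L[2][0]=2, U row2=(0, 1, 3, 3)
  row3 ← row3 − (3)·row0  ⇒  L[3][0]=3, U row3=(0, 1, 3, 2)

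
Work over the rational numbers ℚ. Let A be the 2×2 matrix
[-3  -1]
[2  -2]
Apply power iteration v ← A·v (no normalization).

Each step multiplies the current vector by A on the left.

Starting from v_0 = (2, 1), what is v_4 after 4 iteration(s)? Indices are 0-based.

v_4 = (43, -226)

v_0 = (2, 1).
v_1 = A·v_0 = (-7, 2).
v_2 = A·v_1 = (19, -18).
v_3 = A·v_2 = (-39, 74).
v_4 = A·v_3 = (43, -226).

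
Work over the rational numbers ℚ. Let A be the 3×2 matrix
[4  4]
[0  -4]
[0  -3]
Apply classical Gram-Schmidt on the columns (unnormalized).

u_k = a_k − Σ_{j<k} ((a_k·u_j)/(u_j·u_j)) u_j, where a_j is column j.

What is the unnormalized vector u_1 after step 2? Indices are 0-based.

u_1 = (0, -4, -3)

Step 1: u_0 = a_0 = (4, 0, 0).
Step 2: u_1 = a_1 − (1)·u_0 = (0, -4, -3).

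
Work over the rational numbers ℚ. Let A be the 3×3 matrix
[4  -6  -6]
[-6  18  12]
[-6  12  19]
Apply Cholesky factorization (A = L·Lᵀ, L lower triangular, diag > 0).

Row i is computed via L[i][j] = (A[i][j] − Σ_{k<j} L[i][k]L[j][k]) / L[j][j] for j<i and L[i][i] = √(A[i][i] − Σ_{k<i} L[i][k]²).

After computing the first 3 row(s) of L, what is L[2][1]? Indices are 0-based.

Step 1: L[0][0] = √(4) = 2.
  L[1][0] = (-6) / L[0][0] = -3.
Step 2: L[1][1] = √(9) = 3.
  L[2][0] = (-6) / L[0][0] = -3.
  L[2][1] = (3) / L[1][1] = 1.
Step 3: L[2][2] = √(9) = 3.

L[2][1] = 1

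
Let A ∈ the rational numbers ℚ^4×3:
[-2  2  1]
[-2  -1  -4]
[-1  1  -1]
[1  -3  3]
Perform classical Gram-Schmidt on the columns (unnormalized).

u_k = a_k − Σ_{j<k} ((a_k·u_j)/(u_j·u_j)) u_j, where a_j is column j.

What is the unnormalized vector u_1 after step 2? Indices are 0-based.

Step 1: u_0 = a_0 = (-2, -2, -1, 1).
Step 2: u_1 = a_1 − (-3/5)·u_0 = (4/5, -11/5, 2/5, -12/5).

u_1 = (4/5, -11/5, 2/5, -12/5)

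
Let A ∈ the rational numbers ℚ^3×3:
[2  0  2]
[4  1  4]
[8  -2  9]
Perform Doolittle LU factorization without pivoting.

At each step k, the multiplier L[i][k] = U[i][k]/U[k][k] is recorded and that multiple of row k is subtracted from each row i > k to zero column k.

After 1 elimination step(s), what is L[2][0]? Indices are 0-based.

[col 0] pivot 2
  R1 -= 2*R0 → (0, 1, 0)  (L[1][0] := 2)
  R2 -= 4*R0 → (0, -2, 1)  (L[2][0] := 4)

L[2][0] = 4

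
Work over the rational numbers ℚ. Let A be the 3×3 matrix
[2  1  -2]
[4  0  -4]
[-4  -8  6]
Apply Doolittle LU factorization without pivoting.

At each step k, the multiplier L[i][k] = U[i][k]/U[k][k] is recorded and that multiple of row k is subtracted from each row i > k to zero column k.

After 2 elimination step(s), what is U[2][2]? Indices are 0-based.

U[2][2] = 2

k=0: U[0][0]=2
  eliminate (1,0): mult=2, new row 1: (0, -2, 0); set L[1][0]=2
  eliminate (2,0): mult=-2, new row 2: (0, -6, 2); set L[2][0]=-2
k=1: U[1][1]=-2
  eliminate (2,1): mult=3, new row 2: (0, 0, 2); set L[2][1]=3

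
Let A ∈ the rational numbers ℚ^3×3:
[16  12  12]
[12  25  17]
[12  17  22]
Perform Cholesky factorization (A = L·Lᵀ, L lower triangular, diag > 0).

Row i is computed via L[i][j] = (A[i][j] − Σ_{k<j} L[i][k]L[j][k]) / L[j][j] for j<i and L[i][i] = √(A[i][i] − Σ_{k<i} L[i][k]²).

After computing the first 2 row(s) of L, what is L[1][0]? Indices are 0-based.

Step 1: L[0][0] = √(16) = 4.
  L[1][0] = (12) / L[0][0] = 3.
Step 2: L[1][1] = √(16) = 4.

L[1][0] = 3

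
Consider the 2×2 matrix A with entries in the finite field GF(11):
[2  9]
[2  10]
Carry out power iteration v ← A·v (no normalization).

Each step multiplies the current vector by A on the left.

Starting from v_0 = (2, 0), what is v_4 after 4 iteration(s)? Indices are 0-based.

v_4 = (3, 10)

v_0 = (2, 0).
v_1 = A·v_0 = (4, 4).
v_2 = A·v_1 = (0, 4).
v_3 = A·v_2 = (3, 7).
v_4 = A·v_3 = (3, 10).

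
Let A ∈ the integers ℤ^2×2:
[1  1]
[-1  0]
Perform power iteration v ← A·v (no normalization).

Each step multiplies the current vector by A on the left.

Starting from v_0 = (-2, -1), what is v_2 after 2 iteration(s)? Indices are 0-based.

v_0 = (-2, -1).
v_1 = A·v_0 = (-3, 2).
v_2 = A·v_1 = (-1, 3).

v_2 = (-1, 3)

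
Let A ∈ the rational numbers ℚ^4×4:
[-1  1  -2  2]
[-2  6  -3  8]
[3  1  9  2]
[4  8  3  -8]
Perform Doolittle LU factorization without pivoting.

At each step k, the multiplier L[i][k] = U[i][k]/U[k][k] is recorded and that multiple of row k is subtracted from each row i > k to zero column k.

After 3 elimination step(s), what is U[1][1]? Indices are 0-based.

k=0: U[0][0]=-1
  eliminate (1,0): mult=2, new row 1: (0, 4, 1, 4); set L[1][0]=2
  eliminate (2,0): mult=-3, new row 2: (0, 4, 3, 8); set L[2][0]=-3
  eliminate (3,0): mult=-4, new row 3: (0, 12, -5, 0); set L[3][0]=-4
k=1: U[1][1]=4
  eliminate (2,1): mult=1, new row 2: (0, 0, 2, 4); set L[2][1]=1
  eliminate (3,1): mult=3, new row 3: (0, 0, -8, -12); set L[3][1]=3
k=2: U[2][2]=2
  eliminate (3,2): mult=-4, new row 3: (0, 0, 0, 4); set L[3][2]=-4

U[1][1] = 4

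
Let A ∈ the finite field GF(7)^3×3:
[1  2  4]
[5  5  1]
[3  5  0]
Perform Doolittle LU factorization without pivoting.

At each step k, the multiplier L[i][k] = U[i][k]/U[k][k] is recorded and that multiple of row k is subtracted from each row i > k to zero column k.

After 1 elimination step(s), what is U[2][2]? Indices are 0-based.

k=0: U[0][0]=1
  eliminate (1,0): mult=5, new row 1: (0, 2, 2); set L[1][0]=5
  eliminate (2,0): mult=3, new row 2: (0, 6, 2); set L[2][0]=3

U[2][2] = 2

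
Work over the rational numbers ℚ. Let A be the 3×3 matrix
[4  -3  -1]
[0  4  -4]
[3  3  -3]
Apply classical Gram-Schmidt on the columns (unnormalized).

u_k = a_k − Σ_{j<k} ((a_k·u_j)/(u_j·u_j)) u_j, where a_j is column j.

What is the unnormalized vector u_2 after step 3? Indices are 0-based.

u_2 = (-576/841, -1008/841, 768/841)

Step 1: u_0 = a_0 = (4, 0, 3).
Step 2: u_1 = a_1 − (-3/25)·u_0 = (-63/25, 4, 84/25).
Step 3: u_2 = a_2 − (-13/25)·u_0 − (-589/841)·u_1 = (-576/841, -1008/841, 768/841).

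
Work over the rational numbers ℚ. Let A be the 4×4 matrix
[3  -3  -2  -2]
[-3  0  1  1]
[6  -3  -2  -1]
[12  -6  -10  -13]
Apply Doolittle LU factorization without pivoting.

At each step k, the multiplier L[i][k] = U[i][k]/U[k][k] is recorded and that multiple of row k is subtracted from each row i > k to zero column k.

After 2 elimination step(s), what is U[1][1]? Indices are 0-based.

U[1][1] = -3

k=0: U[0][0]=3
  eliminate (1,0): mult=-1, new row 1: (0, -3, -1, -1); set L[1][0]=-1
  eliminate (2,0): mult=2, new row 2: (0, 3, 2, 3); set L[2][0]=2
  eliminate (3,0): mult=4, new row 3: (0, 6, -2, -5); set L[3][0]=4
k=1: U[1][1]=-3
  eliminate (2,1): mult=-1, new row 2: (0, 0, 1, 2); set L[2][1]=-1
  eliminate (3,1): mult=-2, new row 3: (0, 0, -4, -7); set L[3][1]=-2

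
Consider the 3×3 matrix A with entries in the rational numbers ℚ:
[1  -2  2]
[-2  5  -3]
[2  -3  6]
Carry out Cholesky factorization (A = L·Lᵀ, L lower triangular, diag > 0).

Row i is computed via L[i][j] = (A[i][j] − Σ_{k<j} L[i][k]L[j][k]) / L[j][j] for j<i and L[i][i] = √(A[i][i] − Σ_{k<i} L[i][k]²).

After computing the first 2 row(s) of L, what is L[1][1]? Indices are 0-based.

Step 1: L[0][0] = √(1) = 1.
  L[1][0] = (-2) / L[0][0] = -2.
Step 2: L[1][1] = √(1) = 1.

L[1][1] = 1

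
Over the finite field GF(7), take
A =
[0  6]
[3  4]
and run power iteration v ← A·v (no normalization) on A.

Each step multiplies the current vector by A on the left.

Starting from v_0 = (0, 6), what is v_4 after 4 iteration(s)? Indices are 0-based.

v_4 = (5, 5)

v_0 = (0, 6).
v_1 = A·v_0 = (1, 3).
v_2 = A·v_1 = (4, 1).
v_3 = A·v_2 = (6, 2).
v_4 = A·v_3 = (5, 5).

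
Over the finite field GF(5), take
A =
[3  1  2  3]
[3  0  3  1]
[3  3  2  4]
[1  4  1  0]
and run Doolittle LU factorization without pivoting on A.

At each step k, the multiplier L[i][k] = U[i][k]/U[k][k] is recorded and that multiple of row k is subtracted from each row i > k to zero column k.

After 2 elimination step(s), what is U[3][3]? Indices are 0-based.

U[3][3] = 0

[col 0] pivot 3
  R1 -= 1*R0 → (0, 4, 1, 3)  (L[1][0] := 1)
  R2 -= 1*R0 → (0, 2, 0, 1)  (L[2][0] := 1)
  R3 -= 2*R0 → (0, 2, 2, 4)  (L[3][0] := 2)
[col 1] pivot 4
  R2 -= 3*R1 → (0, 0, 2, 2)  (L[2][1] := 3)
  R3 -= 3*R1 → (0, 0, 4, 0)  (L[3][1] := 3)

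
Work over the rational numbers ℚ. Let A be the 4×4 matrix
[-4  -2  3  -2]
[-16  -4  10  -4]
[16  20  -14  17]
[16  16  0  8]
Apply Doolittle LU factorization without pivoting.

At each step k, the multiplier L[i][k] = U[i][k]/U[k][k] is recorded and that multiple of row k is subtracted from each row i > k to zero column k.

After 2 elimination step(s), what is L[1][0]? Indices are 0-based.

L[1][0] = 4

Step 1: pivot at (0,0) is -4.
  row1 ← row1 − (4)·row0  ⇒  L[1][0]=4, U row1=(0, 4, -2, 4)
  row2 ← row2 − (-4)·row0  ⇒  L[2][0]=-4, U row2=(0, 12, -2, 9)
  row3 ← row3 − (-4)·row0  ⇒  L[3][0]=-4, U row3=(0, 8, 12, 0)
Step 2: pivot at (1,1) is 4.
  row2 ← row2 − (3)·row1  ⇒  L[2][1]=3, U row2=(0, 0, 4, -3)
  row3 ← row3 − (2)·row1  ⇒  L[3][1]=2, U row3=(0, 0, 16, -8)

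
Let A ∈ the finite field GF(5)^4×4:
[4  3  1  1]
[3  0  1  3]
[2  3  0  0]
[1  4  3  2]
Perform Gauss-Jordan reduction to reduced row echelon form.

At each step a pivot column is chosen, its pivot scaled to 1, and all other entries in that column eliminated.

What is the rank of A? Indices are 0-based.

rank = 4

[1] R0 /= 4  ⇒  (1, 2, 4, 4)
     R1 -= 3·R0  ⇒  (0, 4, 4, 1)
     R2 -= 2·R0  ⇒  (0, 4, 2, 2)
     R3 -= 1·R0  ⇒  (0, 2, 4, 3)
[2] R1 /= 4  ⇒  (0, 1, 1, 4)
     R0 -= 2·R1  ⇒  (1, 0, 2, 1)
     R2 -= 4·R1  ⇒  (0, 0, 3, 1)
     R3 -= 2·R1  ⇒  (0, 0, 2, 0)
[3] R2 /= 3  ⇒  (0, 0, 1, 2)
     R0 -= 2·R2  ⇒  (1, 0, 0, 2)
     R1 -= 1·R2  ⇒  (0, 1, 0, 2)
     R3 -= 2·R2  ⇒  (0, 0, 0, 1)
[4] R3 /= 1  ⇒  (0, 0, 0, 1)
     R0 -= 2·R3  ⇒  (1, 0, 0, 0)
     R1 -= 2·R3  ⇒  (0, 1, 0, 0)
     R2 -= 2·R3  ⇒  (0, 0, 1, 0)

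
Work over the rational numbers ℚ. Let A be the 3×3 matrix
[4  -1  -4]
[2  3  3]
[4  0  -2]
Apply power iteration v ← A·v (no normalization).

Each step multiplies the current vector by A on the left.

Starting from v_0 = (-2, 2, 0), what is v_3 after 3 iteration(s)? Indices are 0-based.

v_3 = (94, -206, 8)

v_0 = (-2, 2, 0).
v_1 = A·v_0 = (-10, 2, -8).
v_2 = A·v_1 = (-10, -38, -24).
v_3 = A·v_2 = (94, -206, 8).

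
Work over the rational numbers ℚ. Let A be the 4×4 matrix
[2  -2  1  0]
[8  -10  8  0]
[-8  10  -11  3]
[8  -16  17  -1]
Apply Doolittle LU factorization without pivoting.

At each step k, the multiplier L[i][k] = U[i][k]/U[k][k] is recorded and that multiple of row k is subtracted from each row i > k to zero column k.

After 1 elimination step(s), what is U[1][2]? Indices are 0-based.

Step 1: pivot at (0,0) is 2.
  row1 ← row1 − (4)·row0  ⇒  L[1][0]=4, U row1=(0, -2, 4, 0)
  row2 ← row2 − (-4)·row0  ⇒  L[2][0]=-4, U row2=(0, 2, -7, 3)
  row3 ← row3 − (4)·row0  ⇒  L[3][0]=4, U row3=(0, -8, 13, -1)

U[1][2] = 4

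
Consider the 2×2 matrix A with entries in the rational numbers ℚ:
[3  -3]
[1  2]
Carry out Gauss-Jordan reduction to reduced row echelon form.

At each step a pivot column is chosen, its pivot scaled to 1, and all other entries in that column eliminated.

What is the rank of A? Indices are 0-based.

rank = 2

step 1: normalize row 0 (÷3) = (1, -1)
  row 1: subtract 1×row0 = (0, 3)
step 2: normalize row 1 (÷3) = (0, 1)
  row 0: subtract -1×row1 = (1, 0)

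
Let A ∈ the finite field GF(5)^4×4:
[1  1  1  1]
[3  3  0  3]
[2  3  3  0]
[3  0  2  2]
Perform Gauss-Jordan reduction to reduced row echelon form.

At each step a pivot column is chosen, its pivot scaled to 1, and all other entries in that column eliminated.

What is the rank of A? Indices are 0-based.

pivot(0,0)=1: scale R0 → (1, 1, 1, 1)
  clear (1,0): R1 −= (3)R0 → (0, 0, 2, 0)
  clear (2,0): R2 −= (2)R0 → (0, 1, 1, 3)
  clear (3,0): R3 −= (3)R0 → (0, 2, 4, 4)
pivot(1,1): swap R1↔R2
pivot(1,1)=1: scale R1 → (0, 1, 1, 3)
  clear (0,1): R0 −= (1)R1 → (1, 0, 0, 3)
  clear (3,1): R3 −= (2)R1 → (0, 0, 2, 3)
pivot(2,2)=2: scale R2 → (0, 0, 1, 0)
  clear (1,2): R1 −= (1)R2 → (0, 1, 0, 3)
  clear (3,2): R3 −= (2)R2 → (0, 0, 0, 3)
pivot(3,3)=3: scale R3 → (0, 0, 0, 1)
  clear (0,3): R0 −= (3)R3 → (1, 0, 0, 0)
  clear (1,3): R1 −= (3)R3 → (0, 1, 0, 0)

rank = 4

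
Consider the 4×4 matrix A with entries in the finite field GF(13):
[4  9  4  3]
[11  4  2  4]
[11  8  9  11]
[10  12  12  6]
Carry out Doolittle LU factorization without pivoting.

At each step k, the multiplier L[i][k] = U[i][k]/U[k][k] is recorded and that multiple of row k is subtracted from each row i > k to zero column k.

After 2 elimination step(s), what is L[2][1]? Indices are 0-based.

L[2][1] = 3

k=0: U[0][0]=4
  eliminate (1,0): mult=6, new row 1: (0, 2, 4, 12); set L[1][0]=6
  eliminate (2,0): mult=6, new row 2: (0, 6, 11, 6); set L[2][0]=6
  eliminate (3,0): mult=9, new row 3: (0, 9, 2, 5); set L[3][0]=9
k=1: U[1][1]=2
  eliminate (2,1): mult=3, new row 2: (0, 0, 12, 9); set L[2][1]=3
  eliminate (3,1): mult=11, new row 3: (0, 0, 10, 3); set L[3][1]=11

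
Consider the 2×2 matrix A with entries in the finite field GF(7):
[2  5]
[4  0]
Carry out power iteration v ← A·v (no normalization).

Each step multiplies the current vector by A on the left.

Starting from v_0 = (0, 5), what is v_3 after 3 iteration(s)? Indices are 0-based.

v_3 = (5, 4)

v_0 = (0, 5).
v_1 = A·v_0 = (4, 0).
v_2 = A·v_1 = (1, 2).
v_3 = A·v_2 = (5, 4).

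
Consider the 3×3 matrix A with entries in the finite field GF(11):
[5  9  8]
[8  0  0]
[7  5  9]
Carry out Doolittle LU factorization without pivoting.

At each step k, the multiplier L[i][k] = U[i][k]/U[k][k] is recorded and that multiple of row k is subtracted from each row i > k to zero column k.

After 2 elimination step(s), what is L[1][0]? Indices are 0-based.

[col 0] pivot 5
  R1 -= 6*R0 → (0, 1, 7)  (L[1][0] := 6)
  R2 -= 8*R0 → (0, 10, 0)  (L[2][0] := 8)
[col 1] pivot 1
  R2 -= 10*R1 → (0, 0, 7)  (L[2][1] := 10)

L[1][0] = 6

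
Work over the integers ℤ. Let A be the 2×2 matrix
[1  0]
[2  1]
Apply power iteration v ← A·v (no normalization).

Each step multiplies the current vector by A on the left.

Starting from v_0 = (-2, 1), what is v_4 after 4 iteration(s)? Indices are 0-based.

v_0 = (-2, 1).
v_1 = A·v_0 = (-2, -3).
v_2 = A·v_1 = (-2, -7).
v_3 = A·v_2 = (-2, -11).
v_4 = A·v_3 = (-2, -15).

v_4 = (-2, -15)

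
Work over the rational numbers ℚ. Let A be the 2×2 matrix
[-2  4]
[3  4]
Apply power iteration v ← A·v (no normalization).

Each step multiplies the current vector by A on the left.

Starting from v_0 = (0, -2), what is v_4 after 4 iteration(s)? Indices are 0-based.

v_0 = (0, -2).
v_1 = A·v_0 = (-8, -8).
v_2 = A·v_1 = (-16, -56).
v_3 = A·v_2 = (-192, -272).
v_4 = A·v_3 = (-704, -1664).

v_4 = (-704, -1664)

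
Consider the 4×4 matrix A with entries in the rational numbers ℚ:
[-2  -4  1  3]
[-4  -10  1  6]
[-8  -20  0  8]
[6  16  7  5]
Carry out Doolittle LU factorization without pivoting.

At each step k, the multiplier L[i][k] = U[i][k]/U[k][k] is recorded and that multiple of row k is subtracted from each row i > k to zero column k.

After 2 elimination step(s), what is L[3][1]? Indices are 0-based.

k=0: U[0][0]=-2
  eliminate (1,0): mult=2, new row 1: (0, -2, -1, 0); set L[1][0]=2
  eliminate (2,0): mult=4, new row 2: (0, -4, -4, -4); set L[2][0]=4
  eliminate (3,0): mult=-3, new row 3: (0, 4, 10, 14); set L[3][0]=-3
k=1: U[1][1]=-2
  eliminate (2,1): mult=2, new row 2: (0, 0, -2, -4); set L[2][1]=2
  eliminate (3,1): mult=-2, new row 3: (0, 0, 8, 14); set L[3][1]=-2

L[3][1] = -2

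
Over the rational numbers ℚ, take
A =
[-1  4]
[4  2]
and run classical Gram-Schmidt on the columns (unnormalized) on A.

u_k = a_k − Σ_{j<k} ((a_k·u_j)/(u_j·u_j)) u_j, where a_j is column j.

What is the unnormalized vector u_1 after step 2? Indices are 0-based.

Step 1: u_0 = a_0 = (-1, 4).
Step 2: u_1 = a_1 − (4/17)·u_0 = (72/17, 18/17).

u_1 = (72/17, 18/17)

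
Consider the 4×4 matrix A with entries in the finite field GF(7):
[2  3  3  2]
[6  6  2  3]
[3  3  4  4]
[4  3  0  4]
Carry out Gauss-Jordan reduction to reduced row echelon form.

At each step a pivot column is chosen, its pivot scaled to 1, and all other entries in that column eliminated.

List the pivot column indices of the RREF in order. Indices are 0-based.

[1] R0 /= 2  ⇒  (1, 5, 5, 1)
     R1 -= 6·R0  ⇒  (0, 4, 0, 4)
     R2 -= 3·R0  ⇒  (0, 2, 3, 1)
     R3 -= 4·R0  ⇒  (0, 4, 1, 0)
[2] R1 /= 4  ⇒  (0, 1, 0, 1)
     R0 -= 5·R1  ⇒  (1, 0, 5, 3)
     R2 -= 2·R1  ⇒  (0, 0, 3, 6)
     R3 -= 4·R1  ⇒  (0, 0, 1, 3)
[3] R2 /= 3  ⇒  (0, 0, 1, 2)
     R0 -= 5·R2  ⇒  (1, 0, 0, 0)
     R3 -= 1·R2  ⇒  (0, 0, 0, 1)
[4] R3 /= 1  ⇒  (0, 0, 0, 1)
     R1 -= 1·R3  ⇒  (0, 1, 0, 0)
     R2 -= 2·R3  ⇒  (0, 0, 1, 0)

pivot columns: 0, 1, 2, 3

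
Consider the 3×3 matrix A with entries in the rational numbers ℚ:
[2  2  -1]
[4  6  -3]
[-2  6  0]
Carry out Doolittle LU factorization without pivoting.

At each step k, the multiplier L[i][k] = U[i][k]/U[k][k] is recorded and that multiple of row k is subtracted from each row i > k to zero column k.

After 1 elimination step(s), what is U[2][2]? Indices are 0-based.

k=0: U[0][0]=2
  eliminate (1,0): mult=2, new row 1: (0, 2, -1); set L[1][0]=2
  eliminate (2,0): mult=-1, new row 2: (0, 8, -1); set L[2][0]=-1

U[2][2] = -1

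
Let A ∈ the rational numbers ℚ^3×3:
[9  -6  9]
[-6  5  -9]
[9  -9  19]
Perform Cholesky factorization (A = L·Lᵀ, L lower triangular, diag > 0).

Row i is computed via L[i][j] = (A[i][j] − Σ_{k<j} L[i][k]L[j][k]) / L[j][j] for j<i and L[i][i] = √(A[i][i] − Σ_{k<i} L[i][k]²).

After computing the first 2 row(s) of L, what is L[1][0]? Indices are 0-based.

Step 1: L[0][0] = √(9) = 3.
  L[1][0] = (-6) / L[0][0] = -2.
Step 2: L[1][1] = √(1) = 1.

L[1][0] = -2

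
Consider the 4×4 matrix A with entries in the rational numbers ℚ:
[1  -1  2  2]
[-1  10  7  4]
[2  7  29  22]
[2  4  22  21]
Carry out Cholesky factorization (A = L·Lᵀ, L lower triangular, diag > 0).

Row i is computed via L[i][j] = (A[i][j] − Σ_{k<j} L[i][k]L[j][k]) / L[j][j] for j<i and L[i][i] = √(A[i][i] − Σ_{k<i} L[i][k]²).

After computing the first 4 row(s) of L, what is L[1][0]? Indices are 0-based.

Step 1: L[0][0] = √(1) = 1.
  L[1][0] = (-1) / L[0][0] = -1.
Step 2: L[1][1] = √(9) = 3.
  L[2][0] = (2) / L[0][0] = 2.
  L[2][1] = (9) / L[1][1] = 3.
Step 3: L[2][2] = √(16) = 4.
  L[3][0] = (2) / L[0][0] = 2.
  L[3][1] = (6) / L[1][1] = 2.
  L[3][2] = (12) / L[2][2] = 3.
Step 4: L[3][3] = √(4) = 2.

L[1][0] = -1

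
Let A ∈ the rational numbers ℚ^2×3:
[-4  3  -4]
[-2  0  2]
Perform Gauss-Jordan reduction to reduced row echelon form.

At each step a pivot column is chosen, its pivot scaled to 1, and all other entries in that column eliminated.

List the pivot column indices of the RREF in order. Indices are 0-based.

pivot columns: 0, 1

[1] R0 /= -4  ⇒  (1, -3/4, 1)
     R1 -= -2·R0  ⇒  (0, -3/2, 4)
[2] R1 /= -3/2  ⇒  (0, 1, -8/3)
     R0 -= -3/4·R1  ⇒  (1, 0, -1)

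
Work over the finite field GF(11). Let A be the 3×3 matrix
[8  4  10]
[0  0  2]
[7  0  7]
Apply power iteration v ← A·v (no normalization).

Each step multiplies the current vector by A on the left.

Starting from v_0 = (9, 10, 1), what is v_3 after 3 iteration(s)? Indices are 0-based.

v_3 = (5, 4, 10)

v_0 = (9, 10, 1).
v_1 = A·v_0 = (1, 2, 4).
v_2 = A·v_1 = (1, 8, 2).
v_3 = A·v_2 = (5, 4, 10).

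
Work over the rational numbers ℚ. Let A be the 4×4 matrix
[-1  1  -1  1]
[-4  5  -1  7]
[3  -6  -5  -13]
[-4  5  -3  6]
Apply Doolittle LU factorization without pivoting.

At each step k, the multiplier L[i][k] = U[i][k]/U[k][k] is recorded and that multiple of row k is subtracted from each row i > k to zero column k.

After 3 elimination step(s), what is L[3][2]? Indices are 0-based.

L[3][2] = -2

Step 1: pivot at (0,0) is -1.
  row1 ← row1 − (4)·row0  ⇒  L[1][0]=4, U row1=(0, 1, 3, 3)
  row2 ← row2 − (-3)·row0  ⇒  L[2][0]=-3, U row2=(0, -3, -8, -10)
  row3 ← row3 − (4)·row0  ⇒  L[3][0]=4, U row3=(0, 1, 1, 2)
Step 2: pivot at (1,1) is 1.
  row2 ← row2 − (-3)·row1  ⇒  L[2][1]=-3, U row2=(0, 0, 1, -1)
  row3 ← row3 − (1)·row1  ⇒  L[3][1]=1, U row3=(0, 0, -2, -1)
Step 3: pivot at (2,2) is 1.
  row3 ← row3 − (-2)·row2  ⇒  L[3][2]=-2, U row3=(0, 0, 0, -3)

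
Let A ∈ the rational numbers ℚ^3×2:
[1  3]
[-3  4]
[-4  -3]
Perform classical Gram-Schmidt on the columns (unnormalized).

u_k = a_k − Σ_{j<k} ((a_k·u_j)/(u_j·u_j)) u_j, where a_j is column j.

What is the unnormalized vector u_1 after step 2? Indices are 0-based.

Step 1: u_0 = a_0 = (1, -3, -4).
Step 2: u_1 = a_1 − (3/26)·u_0 = (75/26, 113/26, -33/13).

u_1 = (75/26, 113/26, -33/13)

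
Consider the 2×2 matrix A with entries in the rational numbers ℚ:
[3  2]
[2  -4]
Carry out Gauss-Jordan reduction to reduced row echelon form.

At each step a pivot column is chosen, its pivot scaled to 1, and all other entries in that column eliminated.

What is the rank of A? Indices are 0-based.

step 1: normalize row 0 (÷3) = (1, 2/3)
  row 1: subtract 2×row0 = (0, -16/3)
step 2: normalize row 1 (÷-16/3) = (0, 1)
  row 0: subtract 2/3×row1 = (1, 0)

rank = 2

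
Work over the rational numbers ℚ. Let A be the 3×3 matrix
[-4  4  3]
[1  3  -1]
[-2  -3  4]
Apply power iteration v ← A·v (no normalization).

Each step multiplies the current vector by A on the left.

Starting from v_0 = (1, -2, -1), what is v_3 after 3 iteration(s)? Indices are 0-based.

v_0 = (1, -2, -1).
v_1 = A·v_0 = (-15, -4, 0).
v_2 = A·v_1 = (44, -27, 42).
v_3 = A·v_2 = (-158, -79, 161).

v_3 = (-158, -79, 161)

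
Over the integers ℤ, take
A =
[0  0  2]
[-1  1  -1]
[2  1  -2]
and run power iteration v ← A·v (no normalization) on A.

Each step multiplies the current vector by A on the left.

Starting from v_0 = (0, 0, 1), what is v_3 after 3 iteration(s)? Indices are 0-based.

v_0 = (0, 0, 1).
v_1 = A·v_0 = (2, -1, -2).
v_2 = A·v_1 = (-4, -1, 7).
v_3 = A·v_2 = (14, -4, -23).

v_3 = (14, -4, -23)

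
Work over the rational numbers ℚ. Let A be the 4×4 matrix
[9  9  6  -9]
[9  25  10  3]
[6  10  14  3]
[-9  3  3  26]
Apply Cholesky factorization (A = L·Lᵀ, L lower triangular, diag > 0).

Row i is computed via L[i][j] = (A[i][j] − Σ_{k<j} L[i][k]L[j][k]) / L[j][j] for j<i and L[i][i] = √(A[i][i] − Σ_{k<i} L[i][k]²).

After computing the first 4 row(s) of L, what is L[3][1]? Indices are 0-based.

Step 1: L[0][0] = √(9) = 3.
  L[1][0] = (9) / L[0][0] = 3.
Step 2: L[1][1] = √(16) = 4.
  L[2][0] = (6) / L[0][0] = 2.
  L[2][1] = (4) / L[1][1] = 1.
Step 3: L[2][2] = √(9) = 3.
  L[3][0] = (-9) / L[0][0] = -3.
  L[3][1] = (12) / L[1][1] = 3.
  L[3][2] = (6) / L[2][2] = 2.
Step 4: L[3][3] = √(4) = 2.

L[3][1] = 3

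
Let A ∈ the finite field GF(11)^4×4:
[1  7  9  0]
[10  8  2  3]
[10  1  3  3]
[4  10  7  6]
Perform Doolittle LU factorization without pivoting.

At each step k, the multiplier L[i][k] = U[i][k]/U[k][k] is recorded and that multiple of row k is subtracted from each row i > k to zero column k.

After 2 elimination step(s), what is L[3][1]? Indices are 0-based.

L[3][1] = 1

[col 0] pivot 1
  R1 -= 10*R0 → (0, 4, 0, 3)  (L[1][0] := 10)
  R2 -= 10*R0 → (0, 8, 1, 3)  (L[2][0] := 10)
  R3 -= 4*R0 → (0, 4, 4, 6)  (L[3][0] := 4)
[col 1] pivot 4
  R2 -= 2*R1 → (0, 0, 1, 8)  (L[2][1] := 2)
  R3 -= 1*R1 → (0, 0, 4, 3)  (L[3][1] := 1)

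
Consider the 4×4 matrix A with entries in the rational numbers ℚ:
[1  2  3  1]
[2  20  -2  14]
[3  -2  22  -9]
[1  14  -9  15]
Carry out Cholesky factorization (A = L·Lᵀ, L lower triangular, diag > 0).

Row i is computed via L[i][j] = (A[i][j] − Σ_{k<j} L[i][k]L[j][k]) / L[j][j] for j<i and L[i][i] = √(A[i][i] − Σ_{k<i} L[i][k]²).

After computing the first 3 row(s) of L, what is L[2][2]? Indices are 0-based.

Step 1: L[0][0] = √(1) = 1.
  L[1][0] = (2) / L[0][0] = 2.
Step 2: L[1][1] = √(16) = 4.
  L[2][0] = (3) / L[0][0] = 3.
  L[2][1] = (-8) / L[1][1] = -2.
Step 3: L[2][2] = √(9) = 3.

L[2][2] = 3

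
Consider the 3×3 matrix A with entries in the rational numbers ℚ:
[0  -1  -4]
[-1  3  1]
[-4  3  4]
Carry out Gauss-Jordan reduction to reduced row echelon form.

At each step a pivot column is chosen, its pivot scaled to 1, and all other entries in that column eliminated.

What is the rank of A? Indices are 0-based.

rank = 3

[1] R0 <-> R1
[1] R0 /= -1  ⇒  (1, -3, -1)
     R2 -= -4·R0  ⇒  (0, -9, 0)
[2] R1 /= -1  ⇒  (0, 1, 4)
     R0 -= -3·R1  ⇒  (1, 0, 11)
     R2 -= -9·R1  ⇒  (0, 0, 36)
[3] R2 /= 36  ⇒  (0, 0, 1)
     R0 -= 11·R2  ⇒  (1, 0, 0)
     R1 -= 4·R2  ⇒  (0, 1, 0)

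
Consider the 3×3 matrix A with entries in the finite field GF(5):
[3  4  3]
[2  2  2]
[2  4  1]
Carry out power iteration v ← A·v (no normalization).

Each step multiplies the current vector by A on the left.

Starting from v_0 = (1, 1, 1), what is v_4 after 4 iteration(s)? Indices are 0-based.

v_4 = (2, 2, 0)

v_0 = (1, 1, 1).
v_1 = A·v_0 = (0, 1, 2).
v_2 = A·v_1 = (0, 1, 1).
v_3 = A·v_2 = (2, 4, 0).
v_4 = A·v_3 = (2, 2, 0).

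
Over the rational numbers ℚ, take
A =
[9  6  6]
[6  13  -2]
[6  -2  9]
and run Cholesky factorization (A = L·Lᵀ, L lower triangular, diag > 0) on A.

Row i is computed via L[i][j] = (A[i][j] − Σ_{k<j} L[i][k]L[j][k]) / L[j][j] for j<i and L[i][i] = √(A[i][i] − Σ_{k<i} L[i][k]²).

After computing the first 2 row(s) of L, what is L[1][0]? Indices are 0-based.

L[1][0] = 2

Step 1: L[0][0] = √(9) = 3.
  L[1][0] = (6) / L[0][0] = 2.
Step 2: L[1][1] = √(9) = 3.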